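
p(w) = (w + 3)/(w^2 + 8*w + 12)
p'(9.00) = -0.00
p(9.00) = 0.07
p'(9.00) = -0.00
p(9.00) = 0.07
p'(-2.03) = -277.83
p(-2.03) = -8.14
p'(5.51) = -0.01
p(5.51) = 0.10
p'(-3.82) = -0.23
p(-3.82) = 0.21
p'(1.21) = -0.04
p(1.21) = 0.18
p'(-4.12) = -0.27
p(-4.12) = 0.28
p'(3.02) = -0.02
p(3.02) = 0.13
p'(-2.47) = -1.19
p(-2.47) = -0.32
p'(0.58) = -0.05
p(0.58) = 0.21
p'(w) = (-2*w - 8)*(w + 3)/(w^2 + 8*w + 12)^2 + 1/(w^2 + 8*w + 12)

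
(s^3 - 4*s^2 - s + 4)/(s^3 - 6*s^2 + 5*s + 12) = (s - 1)/(s - 3)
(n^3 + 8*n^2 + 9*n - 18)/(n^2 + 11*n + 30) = (n^2 + 2*n - 3)/(n + 5)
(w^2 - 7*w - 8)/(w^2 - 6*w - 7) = (w - 8)/(w - 7)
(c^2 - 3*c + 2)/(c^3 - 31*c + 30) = (c - 2)/(c^2 + c - 30)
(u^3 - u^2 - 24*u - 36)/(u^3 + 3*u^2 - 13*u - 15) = (u^3 - u^2 - 24*u - 36)/(u^3 + 3*u^2 - 13*u - 15)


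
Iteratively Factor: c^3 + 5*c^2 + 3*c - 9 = (c + 3)*(c^2 + 2*c - 3) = (c - 1)*(c + 3)*(c + 3)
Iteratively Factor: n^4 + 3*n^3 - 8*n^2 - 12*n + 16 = (n - 2)*(n^3 + 5*n^2 + 2*n - 8) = (n - 2)*(n + 4)*(n^2 + n - 2) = (n - 2)*(n + 2)*(n + 4)*(n - 1)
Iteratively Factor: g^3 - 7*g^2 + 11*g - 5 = (g - 5)*(g^2 - 2*g + 1) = (g - 5)*(g - 1)*(g - 1)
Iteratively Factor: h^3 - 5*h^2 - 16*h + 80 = (h - 5)*(h^2 - 16) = (h - 5)*(h + 4)*(h - 4)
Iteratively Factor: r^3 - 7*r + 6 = (r - 2)*(r^2 + 2*r - 3) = (r - 2)*(r - 1)*(r + 3)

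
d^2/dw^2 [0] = 0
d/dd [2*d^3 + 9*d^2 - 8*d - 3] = 6*d^2 + 18*d - 8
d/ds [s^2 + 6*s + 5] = 2*s + 6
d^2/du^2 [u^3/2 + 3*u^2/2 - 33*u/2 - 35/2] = 3*u + 3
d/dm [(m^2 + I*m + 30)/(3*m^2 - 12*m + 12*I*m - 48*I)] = (m^2*(-4 + 3*I) + m*(-60 - 32*I) + 136 - 120*I)/(3*m^4 + m^3*(-24 + 24*I) - 192*I*m^2 + m*(384 + 384*I) - 768)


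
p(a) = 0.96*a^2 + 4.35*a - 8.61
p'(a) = 1.92*a + 4.35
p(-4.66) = -8.03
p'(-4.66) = -4.60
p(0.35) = -6.97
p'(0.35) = 5.02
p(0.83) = -4.34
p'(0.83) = 5.94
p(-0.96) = -11.90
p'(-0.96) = 2.51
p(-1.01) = -12.02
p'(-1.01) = 2.41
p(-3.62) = -11.78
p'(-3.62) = -2.60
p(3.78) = 21.55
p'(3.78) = 11.61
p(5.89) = 50.32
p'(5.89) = 15.66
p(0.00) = -8.61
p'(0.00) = 4.35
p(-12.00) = 77.43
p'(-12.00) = -18.69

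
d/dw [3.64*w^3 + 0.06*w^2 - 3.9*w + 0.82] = 10.92*w^2 + 0.12*w - 3.9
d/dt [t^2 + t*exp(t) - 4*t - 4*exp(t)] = t*exp(t) + 2*t - 3*exp(t) - 4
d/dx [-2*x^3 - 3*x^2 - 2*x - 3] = -6*x^2 - 6*x - 2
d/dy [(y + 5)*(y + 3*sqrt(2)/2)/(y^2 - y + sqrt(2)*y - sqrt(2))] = (-12*y^2 - sqrt(2)*y^2 - 34*sqrt(2)*y - 36 + 5*sqrt(2))/(2*(y^4 - 2*y^3 + 2*sqrt(2)*y^3 - 4*sqrt(2)*y^2 + 3*y^2 - 4*y + 2*sqrt(2)*y + 2))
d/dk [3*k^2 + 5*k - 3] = 6*k + 5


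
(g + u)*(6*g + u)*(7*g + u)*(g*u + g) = 42*g^4*u + 42*g^4 + 55*g^3*u^2 + 55*g^3*u + 14*g^2*u^3 + 14*g^2*u^2 + g*u^4 + g*u^3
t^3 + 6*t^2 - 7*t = t*(t - 1)*(t + 7)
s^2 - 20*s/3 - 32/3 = (s - 8)*(s + 4/3)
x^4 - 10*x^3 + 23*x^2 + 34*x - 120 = (x - 5)*(x - 4)*(x - 3)*(x + 2)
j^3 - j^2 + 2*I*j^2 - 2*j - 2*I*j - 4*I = (j - 2)*(j + 1)*(j + 2*I)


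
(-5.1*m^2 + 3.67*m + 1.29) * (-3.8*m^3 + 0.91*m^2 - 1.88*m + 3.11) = 19.38*m^5 - 18.587*m^4 + 8.0257*m^3 - 21.5867*m^2 + 8.9885*m + 4.0119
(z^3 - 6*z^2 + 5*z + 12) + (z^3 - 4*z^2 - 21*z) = 2*z^3 - 10*z^2 - 16*z + 12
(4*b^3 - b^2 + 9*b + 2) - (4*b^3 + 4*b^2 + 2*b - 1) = -5*b^2 + 7*b + 3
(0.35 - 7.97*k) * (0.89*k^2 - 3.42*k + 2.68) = -7.0933*k^3 + 27.5689*k^2 - 22.5566*k + 0.938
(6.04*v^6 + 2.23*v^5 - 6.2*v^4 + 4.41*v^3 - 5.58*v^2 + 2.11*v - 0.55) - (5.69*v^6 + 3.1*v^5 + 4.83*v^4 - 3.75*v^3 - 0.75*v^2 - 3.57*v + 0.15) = 0.35*v^6 - 0.87*v^5 - 11.03*v^4 + 8.16*v^3 - 4.83*v^2 + 5.68*v - 0.7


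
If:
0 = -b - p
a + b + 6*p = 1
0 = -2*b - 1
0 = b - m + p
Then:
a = -3/2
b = -1/2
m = 0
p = 1/2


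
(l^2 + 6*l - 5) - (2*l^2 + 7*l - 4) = -l^2 - l - 1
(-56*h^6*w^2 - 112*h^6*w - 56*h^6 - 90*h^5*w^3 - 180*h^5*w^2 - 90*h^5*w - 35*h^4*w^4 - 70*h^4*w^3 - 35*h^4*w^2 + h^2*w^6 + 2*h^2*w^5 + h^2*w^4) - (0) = -56*h^6*w^2 - 112*h^6*w - 56*h^6 - 90*h^5*w^3 - 180*h^5*w^2 - 90*h^5*w - 35*h^4*w^4 - 70*h^4*w^3 - 35*h^4*w^2 + h^2*w^6 + 2*h^2*w^5 + h^2*w^4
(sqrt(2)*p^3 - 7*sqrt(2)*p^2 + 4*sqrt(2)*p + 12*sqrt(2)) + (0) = sqrt(2)*p^3 - 7*sqrt(2)*p^2 + 4*sqrt(2)*p + 12*sqrt(2)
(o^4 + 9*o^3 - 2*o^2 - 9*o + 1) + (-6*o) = o^4 + 9*o^3 - 2*o^2 - 15*o + 1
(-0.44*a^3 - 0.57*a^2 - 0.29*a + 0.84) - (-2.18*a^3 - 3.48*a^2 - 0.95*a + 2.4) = 1.74*a^3 + 2.91*a^2 + 0.66*a - 1.56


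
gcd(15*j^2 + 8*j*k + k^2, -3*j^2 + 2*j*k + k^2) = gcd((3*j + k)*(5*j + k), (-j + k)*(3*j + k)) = 3*j + k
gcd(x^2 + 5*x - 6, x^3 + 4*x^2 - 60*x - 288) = x + 6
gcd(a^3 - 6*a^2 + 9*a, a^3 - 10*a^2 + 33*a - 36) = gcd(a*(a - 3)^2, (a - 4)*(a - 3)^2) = a^2 - 6*a + 9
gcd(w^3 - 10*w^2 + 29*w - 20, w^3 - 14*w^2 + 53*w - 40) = w^2 - 6*w + 5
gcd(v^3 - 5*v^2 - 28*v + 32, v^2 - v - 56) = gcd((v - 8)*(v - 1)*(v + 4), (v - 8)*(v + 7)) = v - 8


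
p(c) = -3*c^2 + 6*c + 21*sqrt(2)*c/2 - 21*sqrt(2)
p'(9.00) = -33.15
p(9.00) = -85.06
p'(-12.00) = 92.85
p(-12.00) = -711.89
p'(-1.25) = 28.35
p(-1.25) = -60.45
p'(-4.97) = 50.67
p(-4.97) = -207.42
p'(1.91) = 9.39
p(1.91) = -0.82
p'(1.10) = 14.25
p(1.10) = -10.39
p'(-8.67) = 72.87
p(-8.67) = -435.97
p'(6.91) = -20.61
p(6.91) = -28.87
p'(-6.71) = 61.11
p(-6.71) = -304.67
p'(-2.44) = 35.49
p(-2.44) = -98.43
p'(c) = -6*c + 6 + 21*sqrt(2)/2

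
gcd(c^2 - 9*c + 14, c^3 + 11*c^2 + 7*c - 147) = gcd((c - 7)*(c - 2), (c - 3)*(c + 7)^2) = 1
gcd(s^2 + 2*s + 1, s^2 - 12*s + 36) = 1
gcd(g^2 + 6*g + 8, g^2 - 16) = g + 4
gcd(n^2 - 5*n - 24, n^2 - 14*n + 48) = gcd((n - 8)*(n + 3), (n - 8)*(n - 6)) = n - 8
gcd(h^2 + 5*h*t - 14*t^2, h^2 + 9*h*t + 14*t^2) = h + 7*t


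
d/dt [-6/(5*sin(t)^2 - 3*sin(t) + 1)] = 6*(10*sin(t) - 3)*cos(t)/(5*sin(t)^2 - 3*sin(t) + 1)^2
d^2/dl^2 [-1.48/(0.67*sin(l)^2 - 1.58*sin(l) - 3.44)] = (-2.657488*sin(l)^4 + 4.700184*sin(l)^3 - 13.352856*sin(l)^2 - 1.356272*sin(l) + 14.211552)/(-0.67*sin(l)^2 + 1.58*sin(l) + 3.44)^3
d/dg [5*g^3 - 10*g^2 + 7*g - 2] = 15*g^2 - 20*g + 7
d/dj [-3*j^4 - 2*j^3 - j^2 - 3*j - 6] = -12*j^3 - 6*j^2 - 2*j - 3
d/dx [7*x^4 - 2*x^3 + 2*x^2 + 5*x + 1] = 28*x^3 - 6*x^2 + 4*x + 5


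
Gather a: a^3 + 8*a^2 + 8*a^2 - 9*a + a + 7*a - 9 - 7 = a^3 + 16*a^2 - a - 16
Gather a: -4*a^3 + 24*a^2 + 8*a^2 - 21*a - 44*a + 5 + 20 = -4*a^3 + 32*a^2 - 65*a + 25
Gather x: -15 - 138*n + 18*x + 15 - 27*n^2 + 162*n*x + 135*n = -27*n^2 - 3*n + x*(162*n + 18)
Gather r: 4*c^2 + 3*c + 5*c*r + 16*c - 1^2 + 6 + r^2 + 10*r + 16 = 4*c^2 + 19*c + r^2 + r*(5*c + 10) + 21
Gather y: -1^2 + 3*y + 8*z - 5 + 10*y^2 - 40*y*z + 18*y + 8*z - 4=10*y^2 + y*(21 - 40*z) + 16*z - 10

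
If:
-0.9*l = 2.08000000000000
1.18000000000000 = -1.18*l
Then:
No Solution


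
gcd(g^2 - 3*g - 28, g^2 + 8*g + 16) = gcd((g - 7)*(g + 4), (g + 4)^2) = g + 4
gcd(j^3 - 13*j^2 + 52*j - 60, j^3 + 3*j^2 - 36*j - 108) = j - 6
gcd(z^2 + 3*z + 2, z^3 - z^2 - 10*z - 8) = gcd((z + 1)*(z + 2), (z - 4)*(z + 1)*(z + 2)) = z^2 + 3*z + 2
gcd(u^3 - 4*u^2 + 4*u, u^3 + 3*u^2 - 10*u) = u^2 - 2*u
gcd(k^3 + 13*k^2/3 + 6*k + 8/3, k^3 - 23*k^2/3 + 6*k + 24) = k + 4/3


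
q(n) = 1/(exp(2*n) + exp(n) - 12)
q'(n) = (-2*exp(2*n) - exp(n))/(exp(2*n) + exp(n) - 12)^2 = (-2*exp(n) - 1)*exp(n)/(exp(2*n) + exp(n) - 12)^2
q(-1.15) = -0.09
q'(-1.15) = -0.00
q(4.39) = 0.00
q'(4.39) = -0.00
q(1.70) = 0.04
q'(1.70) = -0.12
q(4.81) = 0.00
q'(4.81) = -0.00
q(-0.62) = -0.09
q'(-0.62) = -0.01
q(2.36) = 0.01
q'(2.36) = -0.02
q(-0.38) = -0.09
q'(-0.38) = -0.01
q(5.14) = 0.00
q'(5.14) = -0.00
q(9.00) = 0.00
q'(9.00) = 0.00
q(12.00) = 0.00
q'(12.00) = 0.00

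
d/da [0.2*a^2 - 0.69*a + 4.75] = 0.4*a - 0.69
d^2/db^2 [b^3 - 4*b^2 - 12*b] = 6*b - 8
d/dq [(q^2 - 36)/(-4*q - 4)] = (q^2 - 2*q*(q + 1) - 36)/(4*(q + 1)^2)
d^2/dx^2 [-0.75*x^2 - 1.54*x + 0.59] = -1.50000000000000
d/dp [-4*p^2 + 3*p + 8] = 3 - 8*p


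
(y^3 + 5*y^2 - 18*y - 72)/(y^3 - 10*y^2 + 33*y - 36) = (y^2 + 9*y + 18)/(y^2 - 6*y + 9)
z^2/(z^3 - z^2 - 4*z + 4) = z^2/(z^3 - z^2 - 4*z + 4)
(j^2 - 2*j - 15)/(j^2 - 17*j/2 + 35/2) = 2*(j + 3)/(2*j - 7)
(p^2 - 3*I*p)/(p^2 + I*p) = (p - 3*I)/(p + I)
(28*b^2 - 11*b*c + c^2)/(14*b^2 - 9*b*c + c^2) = (4*b - c)/(2*b - c)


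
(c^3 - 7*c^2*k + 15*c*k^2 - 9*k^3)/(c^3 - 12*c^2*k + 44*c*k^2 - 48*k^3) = (c^3 - 7*c^2*k + 15*c*k^2 - 9*k^3)/(c^3 - 12*c^2*k + 44*c*k^2 - 48*k^3)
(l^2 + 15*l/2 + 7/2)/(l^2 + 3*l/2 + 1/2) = (l + 7)/(l + 1)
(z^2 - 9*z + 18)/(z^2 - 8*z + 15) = (z - 6)/(z - 5)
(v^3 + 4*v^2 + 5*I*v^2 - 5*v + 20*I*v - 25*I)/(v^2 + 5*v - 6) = (v^2 + 5*v*(1 + I) + 25*I)/(v + 6)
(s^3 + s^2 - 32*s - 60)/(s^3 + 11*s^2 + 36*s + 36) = (s^2 - s - 30)/(s^2 + 9*s + 18)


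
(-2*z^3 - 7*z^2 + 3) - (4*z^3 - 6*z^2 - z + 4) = -6*z^3 - z^2 + z - 1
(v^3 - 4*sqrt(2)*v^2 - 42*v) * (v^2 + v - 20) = v^5 - 4*sqrt(2)*v^4 + v^4 - 62*v^3 - 4*sqrt(2)*v^3 - 42*v^2 + 80*sqrt(2)*v^2 + 840*v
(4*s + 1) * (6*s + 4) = 24*s^2 + 22*s + 4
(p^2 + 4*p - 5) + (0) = p^2 + 4*p - 5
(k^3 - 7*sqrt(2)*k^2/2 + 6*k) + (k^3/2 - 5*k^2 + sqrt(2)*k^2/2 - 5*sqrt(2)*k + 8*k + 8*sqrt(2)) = 3*k^3/2 - 5*k^2 - 3*sqrt(2)*k^2 - 5*sqrt(2)*k + 14*k + 8*sqrt(2)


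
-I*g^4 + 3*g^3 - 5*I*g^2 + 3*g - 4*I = (g - I)^2*(g + 4*I)*(-I*g + 1)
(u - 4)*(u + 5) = u^2 + u - 20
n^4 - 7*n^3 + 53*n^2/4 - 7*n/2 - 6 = (n - 4)*(n - 2)*(n - 3/2)*(n + 1/2)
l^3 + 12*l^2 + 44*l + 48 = (l + 2)*(l + 4)*(l + 6)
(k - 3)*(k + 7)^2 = k^3 + 11*k^2 + 7*k - 147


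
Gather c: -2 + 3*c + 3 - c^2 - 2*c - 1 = -c^2 + c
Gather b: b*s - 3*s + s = b*s - 2*s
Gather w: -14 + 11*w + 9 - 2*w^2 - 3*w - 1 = -2*w^2 + 8*w - 6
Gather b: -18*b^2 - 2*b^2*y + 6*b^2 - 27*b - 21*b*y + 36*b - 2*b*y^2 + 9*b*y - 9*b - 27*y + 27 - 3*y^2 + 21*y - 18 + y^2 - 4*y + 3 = b^2*(-2*y - 12) + b*(-2*y^2 - 12*y) - 2*y^2 - 10*y + 12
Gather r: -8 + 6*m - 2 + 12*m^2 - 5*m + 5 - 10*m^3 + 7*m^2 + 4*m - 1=-10*m^3 + 19*m^2 + 5*m - 6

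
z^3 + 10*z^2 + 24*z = z*(z + 4)*(z + 6)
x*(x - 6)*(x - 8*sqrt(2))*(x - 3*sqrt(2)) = x^4 - 11*sqrt(2)*x^3 - 6*x^3 + 48*x^2 + 66*sqrt(2)*x^2 - 288*x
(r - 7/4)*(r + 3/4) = r^2 - r - 21/16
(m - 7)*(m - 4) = m^2 - 11*m + 28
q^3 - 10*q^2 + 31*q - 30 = (q - 5)*(q - 3)*(q - 2)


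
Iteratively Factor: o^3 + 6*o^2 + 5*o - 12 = (o + 4)*(o^2 + 2*o - 3) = (o + 3)*(o + 4)*(o - 1)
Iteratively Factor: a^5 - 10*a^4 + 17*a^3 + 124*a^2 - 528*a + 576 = (a - 4)*(a^4 - 6*a^3 - 7*a^2 + 96*a - 144) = (a - 4)^2*(a^3 - 2*a^2 - 15*a + 36) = (a - 4)^2*(a - 3)*(a^2 + a - 12) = (a - 4)^2*(a - 3)^2*(a + 4)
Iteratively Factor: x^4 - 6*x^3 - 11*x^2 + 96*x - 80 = (x - 5)*(x^3 - x^2 - 16*x + 16) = (x - 5)*(x - 1)*(x^2 - 16) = (x - 5)*(x - 4)*(x - 1)*(x + 4)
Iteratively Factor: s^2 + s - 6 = (s - 2)*(s + 3)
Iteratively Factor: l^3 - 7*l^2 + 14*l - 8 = (l - 4)*(l^2 - 3*l + 2) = (l - 4)*(l - 1)*(l - 2)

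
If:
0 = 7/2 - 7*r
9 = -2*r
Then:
No Solution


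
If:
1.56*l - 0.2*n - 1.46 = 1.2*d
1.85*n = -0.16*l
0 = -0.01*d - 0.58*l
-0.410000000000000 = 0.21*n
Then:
No Solution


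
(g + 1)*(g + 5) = g^2 + 6*g + 5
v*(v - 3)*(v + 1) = v^3 - 2*v^2 - 3*v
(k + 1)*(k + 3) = k^2 + 4*k + 3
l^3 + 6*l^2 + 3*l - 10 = (l - 1)*(l + 2)*(l + 5)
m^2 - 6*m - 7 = (m - 7)*(m + 1)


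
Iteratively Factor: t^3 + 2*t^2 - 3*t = (t + 3)*(t^2 - t) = (t - 1)*(t + 3)*(t)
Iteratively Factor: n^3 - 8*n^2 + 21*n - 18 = (n - 3)*(n^2 - 5*n + 6) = (n - 3)^2*(n - 2)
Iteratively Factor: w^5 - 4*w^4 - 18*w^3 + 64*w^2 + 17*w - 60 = (w - 3)*(w^4 - w^3 - 21*w^2 + w + 20) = (w - 3)*(w + 4)*(w^3 - 5*w^2 - w + 5) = (w - 3)*(w - 1)*(w + 4)*(w^2 - 4*w - 5) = (w - 3)*(w - 1)*(w + 1)*(w + 4)*(w - 5)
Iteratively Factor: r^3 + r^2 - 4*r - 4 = (r - 2)*(r^2 + 3*r + 2) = (r - 2)*(r + 1)*(r + 2)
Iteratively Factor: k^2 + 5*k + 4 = (k + 4)*(k + 1)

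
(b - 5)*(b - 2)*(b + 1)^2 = b^4 - 5*b^3 - 3*b^2 + 13*b + 10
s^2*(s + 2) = s^3 + 2*s^2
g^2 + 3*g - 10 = (g - 2)*(g + 5)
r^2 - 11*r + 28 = (r - 7)*(r - 4)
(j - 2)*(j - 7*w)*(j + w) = j^3 - 6*j^2*w - 2*j^2 - 7*j*w^2 + 12*j*w + 14*w^2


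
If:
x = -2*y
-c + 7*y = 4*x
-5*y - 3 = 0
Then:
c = -9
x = 6/5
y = -3/5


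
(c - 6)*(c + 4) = c^2 - 2*c - 24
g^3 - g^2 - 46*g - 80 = (g - 8)*(g + 2)*(g + 5)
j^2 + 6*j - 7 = (j - 1)*(j + 7)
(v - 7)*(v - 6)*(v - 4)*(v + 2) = v^4 - 15*v^3 + 60*v^2 + 20*v - 336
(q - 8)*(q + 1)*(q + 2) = q^3 - 5*q^2 - 22*q - 16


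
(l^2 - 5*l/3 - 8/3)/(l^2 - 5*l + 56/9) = 3*(l + 1)/(3*l - 7)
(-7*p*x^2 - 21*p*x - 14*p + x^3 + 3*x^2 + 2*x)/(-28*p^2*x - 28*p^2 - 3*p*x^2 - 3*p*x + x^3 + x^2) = (x + 2)/(4*p + x)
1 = 1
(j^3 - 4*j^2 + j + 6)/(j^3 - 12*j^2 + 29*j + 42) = (j^2 - 5*j + 6)/(j^2 - 13*j + 42)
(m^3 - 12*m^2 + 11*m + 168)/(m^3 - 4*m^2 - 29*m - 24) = (m - 7)/(m + 1)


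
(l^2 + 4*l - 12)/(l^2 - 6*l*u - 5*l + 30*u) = (l^2 + 4*l - 12)/(l^2 - 6*l*u - 5*l + 30*u)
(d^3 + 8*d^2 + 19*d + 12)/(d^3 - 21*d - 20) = (d + 3)/(d - 5)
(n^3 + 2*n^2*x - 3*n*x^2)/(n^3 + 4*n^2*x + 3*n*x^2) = (n - x)/(n + x)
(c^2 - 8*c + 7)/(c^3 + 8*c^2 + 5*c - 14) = (c - 7)/(c^2 + 9*c + 14)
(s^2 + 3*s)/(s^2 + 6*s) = (s + 3)/(s + 6)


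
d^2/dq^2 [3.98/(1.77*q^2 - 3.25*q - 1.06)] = (24.937884*q^2 - 45.7899*q - 3.98*(3.54*q - 3.25)*(7.08*q - 6.5) - 14.934552)/(-1.77*q^2 + 3.25*q + 1.06)^3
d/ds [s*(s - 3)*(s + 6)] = 3*s^2 + 6*s - 18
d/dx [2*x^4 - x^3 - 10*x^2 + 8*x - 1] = 8*x^3 - 3*x^2 - 20*x + 8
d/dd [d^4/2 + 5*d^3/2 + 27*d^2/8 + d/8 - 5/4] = 2*d^3 + 15*d^2/2 + 27*d/4 + 1/8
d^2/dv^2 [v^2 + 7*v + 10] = 2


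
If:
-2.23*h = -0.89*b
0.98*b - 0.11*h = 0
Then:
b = 0.00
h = 0.00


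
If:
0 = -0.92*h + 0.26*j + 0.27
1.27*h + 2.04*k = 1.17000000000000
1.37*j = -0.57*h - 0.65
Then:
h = 0.14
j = -0.53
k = 0.48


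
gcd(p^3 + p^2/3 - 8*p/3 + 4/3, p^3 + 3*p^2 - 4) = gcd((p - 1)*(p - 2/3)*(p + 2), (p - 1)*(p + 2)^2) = p^2 + p - 2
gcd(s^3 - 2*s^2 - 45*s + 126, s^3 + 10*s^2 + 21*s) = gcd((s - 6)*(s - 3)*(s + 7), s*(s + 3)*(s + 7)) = s + 7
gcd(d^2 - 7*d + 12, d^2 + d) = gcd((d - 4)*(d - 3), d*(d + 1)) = 1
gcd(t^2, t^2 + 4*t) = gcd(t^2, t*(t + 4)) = t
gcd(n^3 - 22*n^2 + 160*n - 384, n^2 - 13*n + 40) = n - 8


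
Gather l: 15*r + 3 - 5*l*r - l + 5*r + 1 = l*(-5*r - 1) + 20*r + 4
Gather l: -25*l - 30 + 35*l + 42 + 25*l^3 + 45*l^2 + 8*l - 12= 25*l^3 + 45*l^2 + 18*l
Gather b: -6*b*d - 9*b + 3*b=b*(-6*d - 6)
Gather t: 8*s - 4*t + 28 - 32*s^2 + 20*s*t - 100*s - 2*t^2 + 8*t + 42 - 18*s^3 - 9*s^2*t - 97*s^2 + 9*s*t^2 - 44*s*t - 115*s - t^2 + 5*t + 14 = -18*s^3 - 129*s^2 - 207*s + t^2*(9*s - 3) + t*(-9*s^2 - 24*s + 9) + 84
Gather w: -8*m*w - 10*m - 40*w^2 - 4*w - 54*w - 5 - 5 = -10*m - 40*w^2 + w*(-8*m - 58) - 10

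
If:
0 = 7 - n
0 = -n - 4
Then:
No Solution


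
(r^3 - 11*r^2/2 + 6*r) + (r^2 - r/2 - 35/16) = r^3 - 9*r^2/2 + 11*r/2 - 35/16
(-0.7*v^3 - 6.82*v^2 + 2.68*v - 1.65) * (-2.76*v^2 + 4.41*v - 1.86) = 1.932*v^5 + 15.7362*v^4 - 36.171*v^3 + 29.058*v^2 - 12.2613*v + 3.069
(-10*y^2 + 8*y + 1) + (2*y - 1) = -10*y^2 + 10*y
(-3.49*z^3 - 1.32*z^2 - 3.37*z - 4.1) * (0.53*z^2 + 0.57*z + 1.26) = -1.8497*z^5 - 2.6889*z^4 - 6.9359*z^3 - 5.7571*z^2 - 6.5832*z - 5.166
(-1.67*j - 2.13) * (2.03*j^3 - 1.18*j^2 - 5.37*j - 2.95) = -3.3901*j^4 - 2.3533*j^3 + 11.4813*j^2 + 16.3646*j + 6.2835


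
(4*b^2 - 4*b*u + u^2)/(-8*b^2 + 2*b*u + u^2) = (-2*b + u)/(4*b + u)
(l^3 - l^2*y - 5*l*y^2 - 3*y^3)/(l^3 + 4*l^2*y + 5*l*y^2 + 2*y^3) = (l - 3*y)/(l + 2*y)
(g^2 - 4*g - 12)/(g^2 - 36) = (g + 2)/(g + 6)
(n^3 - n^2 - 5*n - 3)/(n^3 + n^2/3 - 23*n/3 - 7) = 3*(n + 1)/(3*n + 7)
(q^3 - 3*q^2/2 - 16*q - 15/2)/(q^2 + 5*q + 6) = (2*q^2 - 9*q - 5)/(2*(q + 2))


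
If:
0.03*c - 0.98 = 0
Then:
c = 32.67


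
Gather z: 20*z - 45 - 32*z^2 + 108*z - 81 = -32*z^2 + 128*z - 126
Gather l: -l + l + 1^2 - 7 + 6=0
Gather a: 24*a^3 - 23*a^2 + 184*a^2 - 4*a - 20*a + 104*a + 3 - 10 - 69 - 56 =24*a^3 + 161*a^2 + 80*a - 132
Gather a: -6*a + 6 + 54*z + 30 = -6*a + 54*z + 36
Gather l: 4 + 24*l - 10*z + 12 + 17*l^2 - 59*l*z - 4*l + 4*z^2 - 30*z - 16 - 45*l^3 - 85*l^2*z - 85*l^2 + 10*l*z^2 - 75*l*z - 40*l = -45*l^3 + l^2*(-85*z - 68) + l*(10*z^2 - 134*z - 20) + 4*z^2 - 40*z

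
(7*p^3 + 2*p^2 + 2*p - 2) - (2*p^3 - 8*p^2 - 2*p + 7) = 5*p^3 + 10*p^2 + 4*p - 9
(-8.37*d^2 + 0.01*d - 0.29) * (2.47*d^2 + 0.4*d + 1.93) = -20.6739*d^4 - 3.3233*d^3 - 16.8664*d^2 - 0.0967*d - 0.5597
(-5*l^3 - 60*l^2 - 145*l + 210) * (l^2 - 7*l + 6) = -5*l^5 - 25*l^4 + 245*l^3 + 865*l^2 - 2340*l + 1260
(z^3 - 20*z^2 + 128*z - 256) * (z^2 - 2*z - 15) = z^5 - 22*z^4 + 153*z^3 - 212*z^2 - 1408*z + 3840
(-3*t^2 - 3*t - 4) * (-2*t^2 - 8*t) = 6*t^4 + 30*t^3 + 32*t^2 + 32*t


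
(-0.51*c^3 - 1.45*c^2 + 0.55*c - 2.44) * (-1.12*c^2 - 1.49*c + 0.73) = 0.5712*c^5 + 2.3839*c^4 + 1.1722*c^3 + 0.8548*c^2 + 4.0371*c - 1.7812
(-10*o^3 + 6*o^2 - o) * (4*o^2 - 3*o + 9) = -40*o^5 + 54*o^4 - 112*o^3 + 57*o^2 - 9*o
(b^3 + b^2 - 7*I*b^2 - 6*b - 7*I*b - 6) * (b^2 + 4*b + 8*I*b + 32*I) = b^5 + 5*b^4 + I*b^4 + 54*b^3 + 5*I*b^3 + 250*b^2 - 44*I*b^2 + 200*b - 240*I*b - 192*I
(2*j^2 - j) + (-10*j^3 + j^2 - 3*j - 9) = -10*j^3 + 3*j^2 - 4*j - 9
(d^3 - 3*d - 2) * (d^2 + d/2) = d^5 + d^4/2 - 3*d^3 - 7*d^2/2 - d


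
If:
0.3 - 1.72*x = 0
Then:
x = 0.17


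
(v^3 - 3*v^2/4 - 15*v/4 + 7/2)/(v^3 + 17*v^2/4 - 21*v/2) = (v^2 + v - 2)/(v*(v + 6))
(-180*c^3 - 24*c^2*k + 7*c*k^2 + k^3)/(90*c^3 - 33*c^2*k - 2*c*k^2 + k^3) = (-6*c - k)/(3*c - k)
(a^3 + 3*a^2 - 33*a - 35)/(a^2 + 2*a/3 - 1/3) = 3*(a^2 + 2*a - 35)/(3*a - 1)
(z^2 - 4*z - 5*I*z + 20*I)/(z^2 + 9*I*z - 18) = (z^2 - 4*z - 5*I*z + 20*I)/(z^2 + 9*I*z - 18)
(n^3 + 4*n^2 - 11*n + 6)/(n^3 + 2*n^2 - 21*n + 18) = (n - 1)/(n - 3)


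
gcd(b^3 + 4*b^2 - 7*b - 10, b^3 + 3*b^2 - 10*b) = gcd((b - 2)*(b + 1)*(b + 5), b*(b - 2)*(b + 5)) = b^2 + 3*b - 10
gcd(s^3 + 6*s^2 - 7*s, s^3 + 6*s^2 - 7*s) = s^3 + 6*s^2 - 7*s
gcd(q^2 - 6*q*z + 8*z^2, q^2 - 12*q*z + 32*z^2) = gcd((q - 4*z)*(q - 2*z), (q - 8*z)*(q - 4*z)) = -q + 4*z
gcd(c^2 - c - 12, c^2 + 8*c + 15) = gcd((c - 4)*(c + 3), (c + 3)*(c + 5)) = c + 3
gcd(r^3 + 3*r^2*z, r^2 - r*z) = r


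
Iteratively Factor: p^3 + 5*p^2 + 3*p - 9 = (p + 3)*(p^2 + 2*p - 3) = (p + 3)^2*(p - 1)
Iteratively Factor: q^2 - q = (q - 1)*(q)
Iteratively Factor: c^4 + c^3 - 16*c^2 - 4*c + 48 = (c + 4)*(c^3 - 3*c^2 - 4*c + 12) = (c - 2)*(c + 4)*(c^2 - c - 6) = (c - 3)*(c - 2)*(c + 4)*(c + 2)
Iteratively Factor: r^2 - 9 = (r - 3)*(r + 3)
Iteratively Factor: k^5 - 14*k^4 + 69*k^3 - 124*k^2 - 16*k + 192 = (k - 4)*(k^4 - 10*k^3 + 29*k^2 - 8*k - 48) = (k - 4)^2*(k^3 - 6*k^2 + 5*k + 12) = (k - 4)^3*(k^2 - 2*k - 3) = (k - 4)^3*(k - 3)*(k + 1)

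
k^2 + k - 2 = (k - 1)*(k + 2)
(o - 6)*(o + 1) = o^2 - 5*o - 6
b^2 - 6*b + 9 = (b - 3)^2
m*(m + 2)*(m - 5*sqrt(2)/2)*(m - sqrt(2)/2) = m^4 - 3*sqrt(2)*m^3 + 2*m^3 - 6*sqrt(2)*m^2 + 5*m^2/2 + 5*m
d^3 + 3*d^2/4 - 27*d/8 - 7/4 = (d - 7/4)*(d + 1/2)*(d + 2)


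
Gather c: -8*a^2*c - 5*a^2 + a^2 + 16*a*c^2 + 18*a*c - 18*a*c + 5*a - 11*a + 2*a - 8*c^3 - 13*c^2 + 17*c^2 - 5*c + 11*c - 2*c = -4*a^2 - 4*a - 8*c^3 + c^2*(16*a + 4) + c*(4 - 8*a^2)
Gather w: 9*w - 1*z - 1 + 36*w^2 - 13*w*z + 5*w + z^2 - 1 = 36*w^2 + w*(14 - 13*z) + z^2 - z - 2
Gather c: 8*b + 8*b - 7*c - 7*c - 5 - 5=16*b - 14*c - 10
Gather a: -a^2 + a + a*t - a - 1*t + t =-a^2 + a*t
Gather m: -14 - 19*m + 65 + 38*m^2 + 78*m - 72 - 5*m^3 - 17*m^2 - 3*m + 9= -5*m^3 + 21*m^2 + 56*m - 12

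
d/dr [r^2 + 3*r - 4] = 2*r + 3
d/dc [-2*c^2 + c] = 1 - 4*c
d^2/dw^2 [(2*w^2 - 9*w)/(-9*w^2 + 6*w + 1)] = 2*(621*w^3 - 54*w^2 + 243*w - 56)/(729*w^6 - 1458*w^5 + 729*w^4 + 108*w^3 - 81*w^2 - 18*w - 1)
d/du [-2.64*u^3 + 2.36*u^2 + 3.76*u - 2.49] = -7.92*u^2 + 4.72*u + 3.76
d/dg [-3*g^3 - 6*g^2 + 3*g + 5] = -9*g^2 - 12*g + 3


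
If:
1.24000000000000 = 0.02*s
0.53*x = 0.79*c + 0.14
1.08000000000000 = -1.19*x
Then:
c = -0.79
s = 62.00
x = -0.91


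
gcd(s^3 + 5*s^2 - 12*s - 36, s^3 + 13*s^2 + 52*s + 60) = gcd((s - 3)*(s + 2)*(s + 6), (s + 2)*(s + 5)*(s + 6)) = s^2 + 8*s + 12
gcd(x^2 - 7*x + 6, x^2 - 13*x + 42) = x - 6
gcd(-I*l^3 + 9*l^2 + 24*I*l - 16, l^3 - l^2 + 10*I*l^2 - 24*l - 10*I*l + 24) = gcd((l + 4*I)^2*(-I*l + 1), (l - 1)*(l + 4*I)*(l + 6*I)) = l + 4*I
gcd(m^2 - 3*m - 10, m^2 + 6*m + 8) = m + 2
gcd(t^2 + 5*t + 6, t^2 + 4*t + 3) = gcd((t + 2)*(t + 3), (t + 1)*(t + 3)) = t + 3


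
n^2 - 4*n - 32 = (n - 8)*(n + 4)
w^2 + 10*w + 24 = (w + 4)*(w + 6)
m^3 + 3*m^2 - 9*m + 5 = (m - 1)^2*(m + 5)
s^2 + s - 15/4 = (s - 3/2)*(s + 5/2)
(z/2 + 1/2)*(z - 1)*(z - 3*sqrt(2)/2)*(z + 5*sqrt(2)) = z^4/2 + 7*sqrt(2)*z^3/4 - 8*z^2 - 7*sqrt(2)*z/4 + 15/2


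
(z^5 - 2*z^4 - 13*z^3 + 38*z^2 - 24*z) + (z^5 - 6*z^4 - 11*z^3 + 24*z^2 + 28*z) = 2*z^5 - 8*z^4 - 24*z^3 + 62*z^2 + 4*z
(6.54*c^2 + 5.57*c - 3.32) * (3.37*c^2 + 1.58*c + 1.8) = 22.0398*c^4 + 29.1041*c^3 + 9.3842*c^2 + 4.7804*c - 5.976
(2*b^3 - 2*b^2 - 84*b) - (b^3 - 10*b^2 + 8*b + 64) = b^3 + 8*b^2 - 92*b - 64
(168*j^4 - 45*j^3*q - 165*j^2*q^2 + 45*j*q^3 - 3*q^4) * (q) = 168*j^4*q - 45*j^3*q^2 - 165*j^2*q^3 + 45*j*q^4 - 3*q^5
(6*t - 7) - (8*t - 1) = -2*t - 6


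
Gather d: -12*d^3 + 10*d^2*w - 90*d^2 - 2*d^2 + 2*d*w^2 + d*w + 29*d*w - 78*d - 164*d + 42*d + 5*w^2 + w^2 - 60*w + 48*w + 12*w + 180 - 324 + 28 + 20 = -12*d^3 + d^2*(10*w - 92) + d*(2*w^2 + 30*w - 200) + 6*w^2 - 96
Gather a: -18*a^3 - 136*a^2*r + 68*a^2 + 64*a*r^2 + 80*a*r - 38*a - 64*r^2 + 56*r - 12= -18*a^3 + a^2*(68 - 136*r) + a*(64*r^2 + 80*r - 38) - 64*r^2 + 56*r - 12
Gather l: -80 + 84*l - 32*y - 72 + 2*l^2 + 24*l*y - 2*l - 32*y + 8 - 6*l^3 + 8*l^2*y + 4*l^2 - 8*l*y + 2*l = -6*l^3 + l^2*(8*y + 6) + l*(16*y + 84) - 64*y - 144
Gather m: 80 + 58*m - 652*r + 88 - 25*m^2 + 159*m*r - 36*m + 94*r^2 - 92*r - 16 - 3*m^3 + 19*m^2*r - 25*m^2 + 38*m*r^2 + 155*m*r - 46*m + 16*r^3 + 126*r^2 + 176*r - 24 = -3*m^3 + m^2*(19*r - 50) + m*(38*r^2 + 314*r - 24) + 16*r^3 + 220*r^2 - 568*r + 128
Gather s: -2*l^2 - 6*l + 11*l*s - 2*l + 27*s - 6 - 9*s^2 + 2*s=-2*l^2 - 8*l - 9*s^2 + s*(11*l + 29) - 6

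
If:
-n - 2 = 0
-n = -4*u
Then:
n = -2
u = -1/2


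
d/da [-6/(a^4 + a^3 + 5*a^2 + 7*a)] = 6*(4*a^3 + 3*a^2 + 10*a + 7)/(a^2*(a^3 + a^2 + 5*a + 7)^2)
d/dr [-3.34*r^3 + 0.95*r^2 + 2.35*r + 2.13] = -10.02*r^2 + 1.9*r + 2.35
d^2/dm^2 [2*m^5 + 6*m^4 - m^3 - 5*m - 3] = 2*m*(20*m^2 + 36*m - 3)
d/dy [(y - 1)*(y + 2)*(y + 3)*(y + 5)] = 4*y^3 + 27*y^2 + 42*y - 1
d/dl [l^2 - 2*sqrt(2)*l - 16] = 2*l - 2*sqrt(2)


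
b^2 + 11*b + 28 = (b + 4)*(b + 7)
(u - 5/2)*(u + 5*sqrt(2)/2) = u^2 - 5*u/2 + 5*sqrt(2)*u/2 - 25*sqrt(2)/4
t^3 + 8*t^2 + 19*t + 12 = (t + 1)*(t + 3)*(t + 4)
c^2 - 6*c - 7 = (c - 7)*(c + 1)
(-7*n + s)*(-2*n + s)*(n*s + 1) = 14*n^3*s - 9*n^2*s^2 + 14*n^2 + n*s^3 - 9*n*s + s^2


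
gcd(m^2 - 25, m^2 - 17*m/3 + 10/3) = m - 5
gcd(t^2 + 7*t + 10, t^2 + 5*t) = t + 5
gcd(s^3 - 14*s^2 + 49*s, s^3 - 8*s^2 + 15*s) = s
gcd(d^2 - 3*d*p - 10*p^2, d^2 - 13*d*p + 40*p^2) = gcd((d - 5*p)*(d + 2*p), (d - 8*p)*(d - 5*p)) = -d + 5*p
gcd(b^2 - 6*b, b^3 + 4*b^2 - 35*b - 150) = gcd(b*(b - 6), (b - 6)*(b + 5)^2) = b - 6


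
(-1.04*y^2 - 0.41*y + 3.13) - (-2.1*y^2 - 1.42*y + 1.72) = 1.06*y^2 + 1.01*y + 1.41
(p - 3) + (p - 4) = 2*p - 7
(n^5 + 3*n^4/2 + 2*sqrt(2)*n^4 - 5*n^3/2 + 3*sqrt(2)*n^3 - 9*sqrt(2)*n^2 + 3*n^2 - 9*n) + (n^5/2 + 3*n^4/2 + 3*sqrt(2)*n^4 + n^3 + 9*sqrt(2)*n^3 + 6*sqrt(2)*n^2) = 3*n^5/2 + 3*n^4 + 5*sqrt(2)*n^4 - 3*n^3/2 + 12*sqrt(2)*n^3 - 3*sqrt(2)*n^2 + 3*n^2 - 9*n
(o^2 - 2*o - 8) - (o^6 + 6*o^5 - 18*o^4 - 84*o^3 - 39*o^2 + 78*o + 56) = -o^6 - 6*o^5 + 18*o^4 + 84*o^3 + 40*o^2 - 80*o - 64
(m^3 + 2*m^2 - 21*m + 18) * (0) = 0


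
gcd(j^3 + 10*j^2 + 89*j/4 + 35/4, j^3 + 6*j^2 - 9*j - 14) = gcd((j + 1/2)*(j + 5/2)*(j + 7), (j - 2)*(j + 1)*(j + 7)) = j + 7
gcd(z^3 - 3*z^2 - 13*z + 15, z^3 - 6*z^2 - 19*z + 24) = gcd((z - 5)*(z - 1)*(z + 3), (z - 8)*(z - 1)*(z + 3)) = z^2 + 2*z - 3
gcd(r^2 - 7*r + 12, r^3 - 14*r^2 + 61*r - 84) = r^2 - 7*r + 12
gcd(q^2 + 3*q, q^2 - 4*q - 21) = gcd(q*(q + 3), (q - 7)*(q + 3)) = q + 3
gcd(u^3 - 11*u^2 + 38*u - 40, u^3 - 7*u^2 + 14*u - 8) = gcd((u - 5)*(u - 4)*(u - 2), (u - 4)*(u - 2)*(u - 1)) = u^2 - 6*u + 8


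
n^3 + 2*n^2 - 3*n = n*(n - 1)*(n + 3)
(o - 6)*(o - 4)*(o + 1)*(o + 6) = o^4 - 3*o^3 - 40*o^2 + 108*o + 144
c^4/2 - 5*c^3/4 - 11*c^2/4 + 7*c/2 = c*(c/2 + 1)*(c - 7/2)*(c - 1)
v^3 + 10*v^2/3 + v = v*(v + 1/3)*(v + 3)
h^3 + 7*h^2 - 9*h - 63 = (h - 3)*(h + 3)*(h + 7)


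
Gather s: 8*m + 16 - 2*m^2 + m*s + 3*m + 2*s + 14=-2*m^2 + 11*m + s*(m + 2) + 30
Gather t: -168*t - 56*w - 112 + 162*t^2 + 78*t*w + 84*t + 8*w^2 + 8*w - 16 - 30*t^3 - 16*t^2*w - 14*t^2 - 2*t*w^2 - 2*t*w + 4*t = -30*t^3 + t^2*(148 - 16*w) + t*(-2*w^2 + 76*w - 80) + 8*w^2 - 48*w - 128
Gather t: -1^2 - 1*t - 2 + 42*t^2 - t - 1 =42*t^2 - 2*t - 4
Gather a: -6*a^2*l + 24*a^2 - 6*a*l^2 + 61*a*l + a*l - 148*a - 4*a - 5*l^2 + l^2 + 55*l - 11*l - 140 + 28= a^2*(24 - 6*l) + a*(-6*l^2 + 62*l - 152) - 4*l^2 + 44*l - 112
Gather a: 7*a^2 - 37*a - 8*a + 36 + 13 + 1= 7*a^2 - 45*a + 50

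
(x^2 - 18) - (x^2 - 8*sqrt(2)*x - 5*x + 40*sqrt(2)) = 5*x + 8*sqrt(2)*x - 40*sqrt(2) - 18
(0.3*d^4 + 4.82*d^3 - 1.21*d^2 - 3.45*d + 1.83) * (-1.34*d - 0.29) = -0.402*d^5 - 6.5458*d^4 + 0.2236*d^3 + 4.9739*d^2 - 1.4517*d - 0.5307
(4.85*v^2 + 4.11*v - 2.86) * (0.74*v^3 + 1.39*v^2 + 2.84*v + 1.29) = 3.589*v^5 + 9.7829*v^4 + 17.3705*v^3 + 13.9535*v^2 - 2.8205*v - 3.6894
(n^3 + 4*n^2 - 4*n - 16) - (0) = n^3 + 4*n^2 - 4*n - 16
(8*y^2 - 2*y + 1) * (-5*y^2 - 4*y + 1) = -40*y^4 - 22*y^3 + 11*y^2 - 6*y + 1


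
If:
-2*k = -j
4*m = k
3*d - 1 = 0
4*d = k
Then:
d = 1/3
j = 8/3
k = 4/3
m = 1/3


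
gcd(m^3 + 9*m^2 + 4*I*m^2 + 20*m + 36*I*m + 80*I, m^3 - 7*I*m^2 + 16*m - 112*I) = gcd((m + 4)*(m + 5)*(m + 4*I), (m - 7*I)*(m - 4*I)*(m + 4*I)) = m + 4*I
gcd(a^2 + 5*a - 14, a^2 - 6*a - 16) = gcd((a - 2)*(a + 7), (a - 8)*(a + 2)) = 1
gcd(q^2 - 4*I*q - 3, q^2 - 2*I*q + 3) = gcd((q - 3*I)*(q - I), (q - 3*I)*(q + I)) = q - 3*I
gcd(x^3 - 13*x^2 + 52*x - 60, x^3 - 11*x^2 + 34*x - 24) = x - 6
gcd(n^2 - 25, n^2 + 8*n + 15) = n + 5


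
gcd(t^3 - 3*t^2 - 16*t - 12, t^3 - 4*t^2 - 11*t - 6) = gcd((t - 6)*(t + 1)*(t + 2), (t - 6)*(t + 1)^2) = t^2 - 5*t - 6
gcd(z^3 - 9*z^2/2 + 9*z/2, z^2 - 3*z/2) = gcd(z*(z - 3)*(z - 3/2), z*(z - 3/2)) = z^2 - 3*z/2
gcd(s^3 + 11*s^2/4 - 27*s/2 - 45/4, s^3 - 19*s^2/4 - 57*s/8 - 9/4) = s + 3/4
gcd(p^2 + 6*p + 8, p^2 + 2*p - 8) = p + 4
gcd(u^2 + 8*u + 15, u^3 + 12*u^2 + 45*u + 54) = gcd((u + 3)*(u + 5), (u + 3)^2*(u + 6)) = u + 3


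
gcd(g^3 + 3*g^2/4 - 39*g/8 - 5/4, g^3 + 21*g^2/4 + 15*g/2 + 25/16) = g^2 + 11*g/4 + 5/8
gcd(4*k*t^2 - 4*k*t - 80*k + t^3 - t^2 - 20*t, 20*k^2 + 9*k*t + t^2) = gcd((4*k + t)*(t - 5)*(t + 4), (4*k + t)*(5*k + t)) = 4*k + t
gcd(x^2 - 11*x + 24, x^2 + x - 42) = 1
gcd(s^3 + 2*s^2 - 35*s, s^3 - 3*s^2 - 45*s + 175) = s^2 + 2*s - 35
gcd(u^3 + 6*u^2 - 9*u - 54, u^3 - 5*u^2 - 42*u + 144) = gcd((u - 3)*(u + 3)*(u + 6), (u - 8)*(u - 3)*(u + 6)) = u^2 + 3*u - 18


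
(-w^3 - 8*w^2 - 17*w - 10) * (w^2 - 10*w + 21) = -w^5 + 2*w^4 + 42*w^3 - 8*w^2 - 257*w - 210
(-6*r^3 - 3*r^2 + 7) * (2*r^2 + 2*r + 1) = -12*r^5 - 18*r^4 - 12*r^3 + 11*r^2 + 14*r + 7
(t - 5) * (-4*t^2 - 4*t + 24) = -4*t^3 + 16*t^2 + 44*t - 120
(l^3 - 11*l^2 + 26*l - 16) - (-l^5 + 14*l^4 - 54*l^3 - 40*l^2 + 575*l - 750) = l^5 - 14*l^4 + 55*l^3 + 29*l^2 - 549*l + 734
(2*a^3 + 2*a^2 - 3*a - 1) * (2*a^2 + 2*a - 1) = 4*a^5 + 8*a^4 - 4*a^3 - 10*a^2 + a + 1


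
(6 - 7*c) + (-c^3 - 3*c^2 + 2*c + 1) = -c^3 - 3*c^2 - 5*c + 7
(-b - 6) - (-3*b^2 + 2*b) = 3*b^2 - 3*b - 6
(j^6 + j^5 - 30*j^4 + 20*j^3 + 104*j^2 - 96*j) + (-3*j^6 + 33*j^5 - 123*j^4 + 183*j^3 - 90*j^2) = -2*j^6 + 34*j^5 - 153*j^4 + 203*j^3 + 14*j^2 - 96*j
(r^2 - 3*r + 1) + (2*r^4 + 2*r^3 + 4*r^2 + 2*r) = 2*r^4 + 2*r^3 + 5*r^2 - r + 1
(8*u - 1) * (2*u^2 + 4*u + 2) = 16*u^3 + 30*u^2 + 12*u - 2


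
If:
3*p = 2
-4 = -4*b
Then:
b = 1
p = 2/3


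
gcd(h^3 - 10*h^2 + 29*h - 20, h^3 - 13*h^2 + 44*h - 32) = h^2 - 5*h + 4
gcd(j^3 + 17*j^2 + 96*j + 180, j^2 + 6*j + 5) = j + 5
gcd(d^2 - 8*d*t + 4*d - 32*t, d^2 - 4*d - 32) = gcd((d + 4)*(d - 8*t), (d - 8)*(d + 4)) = d + 4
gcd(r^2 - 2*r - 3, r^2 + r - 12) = r - 3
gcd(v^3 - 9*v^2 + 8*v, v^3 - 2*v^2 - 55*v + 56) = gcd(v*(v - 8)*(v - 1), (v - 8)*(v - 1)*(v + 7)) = v^2 - 9*v + 8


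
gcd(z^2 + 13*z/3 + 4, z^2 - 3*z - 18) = z + 3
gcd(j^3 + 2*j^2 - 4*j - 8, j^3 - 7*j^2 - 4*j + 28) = j^2 - 4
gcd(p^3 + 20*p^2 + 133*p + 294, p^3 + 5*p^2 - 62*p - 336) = p^2 + 13*p + 42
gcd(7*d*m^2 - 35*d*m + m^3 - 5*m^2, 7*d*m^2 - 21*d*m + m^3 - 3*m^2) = 7*d*m + m^2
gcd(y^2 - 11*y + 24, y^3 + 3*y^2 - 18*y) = y - 3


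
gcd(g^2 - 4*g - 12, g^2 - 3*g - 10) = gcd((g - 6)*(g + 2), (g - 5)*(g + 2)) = g + 2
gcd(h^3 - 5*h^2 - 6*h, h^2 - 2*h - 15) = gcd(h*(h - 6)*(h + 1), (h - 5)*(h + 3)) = 1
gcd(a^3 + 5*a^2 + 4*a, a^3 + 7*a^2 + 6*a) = a^2 + a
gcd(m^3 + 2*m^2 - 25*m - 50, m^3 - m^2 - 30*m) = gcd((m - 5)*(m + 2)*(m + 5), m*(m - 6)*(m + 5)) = m + 5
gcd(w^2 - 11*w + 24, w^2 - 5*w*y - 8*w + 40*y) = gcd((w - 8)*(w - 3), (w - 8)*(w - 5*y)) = w - 8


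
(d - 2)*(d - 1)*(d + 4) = d^3 + d^2 - 10*d + 8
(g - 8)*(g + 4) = g^2 - 4*g - 32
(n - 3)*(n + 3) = n^2 - 9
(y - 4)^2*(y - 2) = y^3 - 10*y^2 + 32*y - 32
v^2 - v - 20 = (v - 5)*(v + 4)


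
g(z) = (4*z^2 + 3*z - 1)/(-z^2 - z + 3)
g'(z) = (2*z + 1)*(4*z^2 + 3*z - 1)/(-z^2 - z + 3)^2 + (8*z + 3)/(-z^2 - z + 3) = (-z^2 + 22*z + 8)/(z^4 + 2*z^3 - 5*z^2 - 6*z + 9)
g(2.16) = -6.31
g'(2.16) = 3.47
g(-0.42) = -0.48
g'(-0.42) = -0.13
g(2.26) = -6.00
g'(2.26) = 2.76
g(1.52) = -15.42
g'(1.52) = 56.75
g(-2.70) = -12.62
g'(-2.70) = -23.22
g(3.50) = -4.59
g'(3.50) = 0.45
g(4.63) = -4.28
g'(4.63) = 0.17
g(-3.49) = -6.55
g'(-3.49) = -2.50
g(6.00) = -4.13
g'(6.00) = 0.07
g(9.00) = -4.02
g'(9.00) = 0.02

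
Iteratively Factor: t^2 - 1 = (t - 1)*(t + 1)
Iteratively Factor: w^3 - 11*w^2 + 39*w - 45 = (w - 3)*(w^2 - 8*w + 15) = (w - 3)^2*(w - 5)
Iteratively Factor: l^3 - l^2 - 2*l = (l)*(l^2 - l - 2) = l*(l + 1)*(l - 2)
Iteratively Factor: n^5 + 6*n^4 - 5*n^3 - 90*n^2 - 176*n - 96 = (n - 4)*(n^4 + 10*n^3 + 35*n^2 + 50*n + 24) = (n - 4)*(n + 4)*(n^3 + 6*n^2 + 11*n + 6) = (n - 4)*(n + 3)*(n + 4)*(n^2 + 3*n + 2) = (n - 4)*(n + 2)*(n + 3)*(n + 4)*(n + 1)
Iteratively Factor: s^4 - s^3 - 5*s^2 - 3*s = (s + 1)*(s^3 - 2*s^2 - 3*s) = (s - 3)*(s + 1)*(s^2 + s) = (s - 3)*(s + 1)^2*(s)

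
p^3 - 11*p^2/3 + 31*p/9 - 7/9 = (p - 7/3)*(p - 1)*(p - 1/3)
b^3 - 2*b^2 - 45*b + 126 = (b - 6)*(b - 3)*(b + 7)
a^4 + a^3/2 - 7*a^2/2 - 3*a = a*(a - 2)*(a + 1)*(a + 3/2)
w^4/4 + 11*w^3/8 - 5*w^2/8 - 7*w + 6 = (w/4 + 1)*(w - 3/2)*(w - 1)*(w + 4)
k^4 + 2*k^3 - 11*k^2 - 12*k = k*(k - 3)*(k + 1)*(k + 4)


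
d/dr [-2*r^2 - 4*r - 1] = -4*r - 4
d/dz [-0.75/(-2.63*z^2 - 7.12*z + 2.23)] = (-3.945*z - 5.34)/(2.63*z^2 + 7.12*z - 2.23)^2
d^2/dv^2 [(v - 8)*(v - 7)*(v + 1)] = 6*v - 28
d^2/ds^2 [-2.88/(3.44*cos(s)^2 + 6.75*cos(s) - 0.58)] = (136.323072*(1 - cos(s)^2)^2 + 200.6208*cos(s)^3 + 222.36624*cos(s)^2 - 389.9664*cos(s) - 410.255424)/(3.44*cos(s)^2 + 6.75*cos(s) - 0.58)^3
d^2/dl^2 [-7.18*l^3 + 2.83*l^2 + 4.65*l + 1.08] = 5.66 - 43.08*l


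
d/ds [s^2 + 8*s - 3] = 2*s + 8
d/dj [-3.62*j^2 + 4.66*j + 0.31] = 4.66 - 7.24*j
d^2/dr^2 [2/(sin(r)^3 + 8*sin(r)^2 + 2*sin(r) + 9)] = 2*(-9*sin(r)^6 - 88*sin(r)^5 - 248*sin(r)^4 + 161*sin(r)^3 + 680*sin(r)^2 + 60*sin(r) - 136)/(sin(r)^3 + 8*sin(r)^2 + 2*sin(r) + 9)^3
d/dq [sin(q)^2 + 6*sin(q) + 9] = 2*(sin(q) + 3)*cos(q)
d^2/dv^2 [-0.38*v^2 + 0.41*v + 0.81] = -0.760000000000000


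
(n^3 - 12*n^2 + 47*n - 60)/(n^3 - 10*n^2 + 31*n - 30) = (n - 4)/(n - 2)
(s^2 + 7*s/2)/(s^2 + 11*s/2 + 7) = s/(s + 2)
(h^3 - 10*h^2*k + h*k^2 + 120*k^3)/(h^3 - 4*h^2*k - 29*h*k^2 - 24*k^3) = (h - 5*k)/(h + k)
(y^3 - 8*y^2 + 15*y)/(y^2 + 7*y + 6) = y*(y^2 - 8*y + 15)/(y^2 + 7*y + 6)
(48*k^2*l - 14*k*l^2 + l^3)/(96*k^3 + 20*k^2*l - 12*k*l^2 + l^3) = l/(2*k + l)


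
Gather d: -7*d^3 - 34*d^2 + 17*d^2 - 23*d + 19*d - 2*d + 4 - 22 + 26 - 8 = -7*d^3 - 17*d^2 - 6*d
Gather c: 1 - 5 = -4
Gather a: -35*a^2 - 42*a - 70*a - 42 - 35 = -35*a^2 - 112*a - 77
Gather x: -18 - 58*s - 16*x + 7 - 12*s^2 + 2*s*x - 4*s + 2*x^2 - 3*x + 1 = -12*s^2 - 62*s + 2*x^2 + x*(2*s - 19) - 10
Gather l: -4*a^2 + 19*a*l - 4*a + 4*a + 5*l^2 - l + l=-4*a^2 + 19*a*l + 5*l^2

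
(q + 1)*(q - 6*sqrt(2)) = q^2 - 6*sqrt(2)*q + q - 6*sqrt(2)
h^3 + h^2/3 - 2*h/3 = h*(h - 2/3)*(h + 1)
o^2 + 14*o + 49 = (o + 7)^2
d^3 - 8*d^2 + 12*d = d*(d - 6)*(d - 2)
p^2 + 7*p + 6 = (p + 1)*(p + 6)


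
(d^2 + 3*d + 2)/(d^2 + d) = (d + 2)/d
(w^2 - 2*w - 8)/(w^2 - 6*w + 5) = (w^2 - 2*w - 8)/(w^2 - 6*w + 5)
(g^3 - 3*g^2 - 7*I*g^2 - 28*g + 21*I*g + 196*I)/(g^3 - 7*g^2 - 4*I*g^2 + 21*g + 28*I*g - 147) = (g + 4)/(g + 3*I)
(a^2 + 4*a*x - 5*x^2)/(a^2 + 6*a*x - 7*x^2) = (a + 5*x)/(a + 7*x)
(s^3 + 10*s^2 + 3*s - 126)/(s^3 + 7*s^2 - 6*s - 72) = (s + 7)/(s + 4)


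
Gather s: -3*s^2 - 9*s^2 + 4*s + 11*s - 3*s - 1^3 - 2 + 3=-12*s^2 + 12*s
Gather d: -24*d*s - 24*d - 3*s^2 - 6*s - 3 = d*(-24*s - 24) - 3*s^2 - 6*s - 3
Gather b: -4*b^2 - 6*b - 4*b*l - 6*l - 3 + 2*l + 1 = -4*b^2 + b*(-4*l - 6) - 4*l - 2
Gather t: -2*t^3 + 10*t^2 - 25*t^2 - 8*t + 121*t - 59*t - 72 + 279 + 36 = -2*t^3 - 15*t^2 + 54*t + 243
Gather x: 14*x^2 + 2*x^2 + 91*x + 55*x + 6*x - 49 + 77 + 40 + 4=16*x^2 + 152*x + 72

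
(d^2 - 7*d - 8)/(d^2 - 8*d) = (d + 1)/d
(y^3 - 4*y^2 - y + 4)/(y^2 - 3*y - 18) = (-y^3 + 4*y^2 + y - 4)/(-y^2 + 3*y + 18)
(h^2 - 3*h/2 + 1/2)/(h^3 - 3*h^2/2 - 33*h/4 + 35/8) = 4*(h - 1)/(4*h^2 - 4*h - 35)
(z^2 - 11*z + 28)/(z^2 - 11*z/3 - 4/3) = 3*(z - 7)/(3*z + 1)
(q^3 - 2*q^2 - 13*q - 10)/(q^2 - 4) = (q^2 - 4*q - 5)/(q - 2)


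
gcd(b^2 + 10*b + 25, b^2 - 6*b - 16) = 1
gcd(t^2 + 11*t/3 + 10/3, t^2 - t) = 1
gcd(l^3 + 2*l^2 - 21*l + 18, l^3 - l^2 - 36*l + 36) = l^2 + 5*l - 6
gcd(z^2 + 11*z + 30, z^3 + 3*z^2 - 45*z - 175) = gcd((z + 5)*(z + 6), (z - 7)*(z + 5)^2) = z + 5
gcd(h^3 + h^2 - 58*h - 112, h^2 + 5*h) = 1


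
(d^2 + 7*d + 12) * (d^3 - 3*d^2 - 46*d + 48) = d^5 + 4*d^4 - 55*d^3 - 310*d^2 - 216*d + 576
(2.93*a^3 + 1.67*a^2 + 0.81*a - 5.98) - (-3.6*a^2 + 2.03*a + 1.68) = 2.93*a^3 + 5.27*a^2 - 1.22*a - 7.66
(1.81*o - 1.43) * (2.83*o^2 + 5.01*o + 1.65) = 5.1223*o^3 + 5.0212*o^2 - 4.1778*o - 2.3595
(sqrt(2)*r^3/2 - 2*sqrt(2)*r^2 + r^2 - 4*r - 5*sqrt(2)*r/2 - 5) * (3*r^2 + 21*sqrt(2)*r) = 3*sqrt(2)*r^5/2 - 6*sqrt(2)*r^4 + 24*r^4 - 96*r^3 + 27*sqrt(2)*r^3/2 - 120*r^2 - 84*sqrt(2)*r^2 - 105*sqrt(2)*r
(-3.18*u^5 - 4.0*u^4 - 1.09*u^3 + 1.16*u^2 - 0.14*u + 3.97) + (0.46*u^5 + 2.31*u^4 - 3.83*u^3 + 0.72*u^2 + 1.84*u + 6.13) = -2.72*u^5 - 1.69*u^4 - 4.92*u^3 + 1.88*u^2 + 1.7*u + 10.1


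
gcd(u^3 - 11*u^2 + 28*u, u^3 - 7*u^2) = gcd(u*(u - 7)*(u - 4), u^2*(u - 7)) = u^2 - 7*u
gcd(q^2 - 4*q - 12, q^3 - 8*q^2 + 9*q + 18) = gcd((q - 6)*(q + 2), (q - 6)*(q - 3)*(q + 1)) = q - 6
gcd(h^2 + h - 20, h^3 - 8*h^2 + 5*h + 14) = 1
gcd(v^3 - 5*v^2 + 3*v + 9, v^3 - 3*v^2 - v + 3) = v^2 - 2*v - 3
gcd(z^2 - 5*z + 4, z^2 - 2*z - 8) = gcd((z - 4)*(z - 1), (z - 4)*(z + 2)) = z - 4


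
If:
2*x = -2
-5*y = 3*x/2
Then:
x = -1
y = 3/10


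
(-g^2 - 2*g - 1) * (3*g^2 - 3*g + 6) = -3*g^4 - 3*g^3 - 3*g^2 - 9*g - 6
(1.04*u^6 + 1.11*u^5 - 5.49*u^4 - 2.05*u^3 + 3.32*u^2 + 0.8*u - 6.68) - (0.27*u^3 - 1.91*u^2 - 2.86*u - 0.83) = 1.04*u^6 + 1.11*u^5 - 5.49*u^4 - 2.32*u^3 + 5.23*u^2 + 3.66*u - 5.85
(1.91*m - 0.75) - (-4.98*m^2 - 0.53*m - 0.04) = 4.98*m^2 + 2.44*m - 0.71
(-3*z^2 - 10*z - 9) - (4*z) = -3*z^2 - 14*z - 9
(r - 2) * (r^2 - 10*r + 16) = r^3 - 12*r^2 + 36*r - 32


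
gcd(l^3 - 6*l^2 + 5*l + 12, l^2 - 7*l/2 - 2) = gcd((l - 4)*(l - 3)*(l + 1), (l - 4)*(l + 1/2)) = l - 4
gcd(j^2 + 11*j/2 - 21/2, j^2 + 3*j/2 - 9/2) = j - 3/2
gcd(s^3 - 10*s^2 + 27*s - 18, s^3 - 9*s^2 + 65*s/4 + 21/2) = s - 6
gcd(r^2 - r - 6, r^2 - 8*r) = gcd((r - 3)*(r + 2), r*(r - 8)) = 1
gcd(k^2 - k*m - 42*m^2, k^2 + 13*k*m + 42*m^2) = k + 6*m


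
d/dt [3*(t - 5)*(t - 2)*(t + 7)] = 9*t^2 - 117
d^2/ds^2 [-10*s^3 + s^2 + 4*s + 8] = 2 - 60*s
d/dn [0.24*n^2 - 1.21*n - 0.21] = 0.48*n - 1.21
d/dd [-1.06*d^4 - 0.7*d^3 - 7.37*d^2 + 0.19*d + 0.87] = -4.24*d^3 - 2.1*d^2 - 14.74*d + 0.19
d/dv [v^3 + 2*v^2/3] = v*(9*v + 4)/3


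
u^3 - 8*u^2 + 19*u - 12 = (u - 4)*(u - 3)*(u - 1)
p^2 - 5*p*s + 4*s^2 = (p - 4*s)*(p - s)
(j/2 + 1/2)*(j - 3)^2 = j^3/2 - 5*j^2/2 + 3*j/2 + 9/2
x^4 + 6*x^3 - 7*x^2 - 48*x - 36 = (x - 3)*(x + 1)*(x + 2)*(x + 6)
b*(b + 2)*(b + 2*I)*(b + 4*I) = b^4 + 2*b^3 + 6*I*b^3 - 8*b^2 + 12*I*b^2 - 16*b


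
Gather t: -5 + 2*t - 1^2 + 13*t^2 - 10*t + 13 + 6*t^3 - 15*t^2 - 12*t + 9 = 6*t^3 - 2*t^2 - 20*t + 16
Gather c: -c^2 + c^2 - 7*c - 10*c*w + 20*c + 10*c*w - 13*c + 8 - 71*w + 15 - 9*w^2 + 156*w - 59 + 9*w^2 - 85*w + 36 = 0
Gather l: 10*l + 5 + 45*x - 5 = 10*l + 45*x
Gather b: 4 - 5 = -1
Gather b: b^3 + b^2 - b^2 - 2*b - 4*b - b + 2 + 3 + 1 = b^3 - 7*b + 6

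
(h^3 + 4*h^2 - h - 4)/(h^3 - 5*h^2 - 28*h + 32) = (h + 1)/(h - 8)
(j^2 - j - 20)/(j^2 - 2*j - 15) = (j + 4)/(j + 3)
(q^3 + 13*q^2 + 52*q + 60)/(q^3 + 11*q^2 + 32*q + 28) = (q^2 + 11*q + 30)/(q^2 + 9*q + 14)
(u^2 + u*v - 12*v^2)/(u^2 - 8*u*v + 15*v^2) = (u + 4*v)/(u - 5*v)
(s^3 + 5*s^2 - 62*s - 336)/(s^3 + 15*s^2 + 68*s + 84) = (s - 8)/(s + 2)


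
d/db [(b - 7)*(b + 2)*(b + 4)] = 3*b^2 - 2*b - 34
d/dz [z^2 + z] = 2*z + 1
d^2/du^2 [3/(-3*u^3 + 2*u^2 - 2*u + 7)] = 6*((9*u - 2)*(3*u^3 - 2*u^2 + 2*u - 7) - (9*u^2 - 4*u + 2)^2)/(3*u^3 - 2*u^2 + 2*u - 7)^3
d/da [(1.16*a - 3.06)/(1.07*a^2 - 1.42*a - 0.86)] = (-1.2412*a^2 + 6.5484*a - 5.3428)/(1.1449*a^4 - 3.0388*a^3 + 0.176*a^2 + 2.4424*a + 0.7396)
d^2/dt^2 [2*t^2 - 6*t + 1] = 4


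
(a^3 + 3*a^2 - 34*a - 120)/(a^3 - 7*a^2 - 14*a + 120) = (a + 5)/(a - 5)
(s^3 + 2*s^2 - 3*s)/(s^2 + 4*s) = (s^2 + 2*s - 3)/(s + 4)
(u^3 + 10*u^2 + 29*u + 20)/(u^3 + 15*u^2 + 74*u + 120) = (u + 1)/(u + 6)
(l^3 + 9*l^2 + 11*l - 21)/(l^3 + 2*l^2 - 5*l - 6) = (l^2 + 6*l - 7)/(l^2 - l - 2)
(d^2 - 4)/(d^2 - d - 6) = (d - 2)/(d - 3)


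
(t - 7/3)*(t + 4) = t^2 + 5*t/3 - 28/3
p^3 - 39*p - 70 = (p - 7)*(p + 2)*(p + 5)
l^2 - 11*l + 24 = (l - 8)*(l - 3)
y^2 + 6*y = y*(y + 6)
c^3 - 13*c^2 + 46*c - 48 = (c - 8)*(c - 3)*(c - 2)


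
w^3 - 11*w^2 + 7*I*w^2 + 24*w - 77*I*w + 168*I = (w - 8)*(w - 3)*(w + 7*I)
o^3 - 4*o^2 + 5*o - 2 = (o - 2)*(o - 1)^2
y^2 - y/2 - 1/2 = (y - 1)*(y + 1/2)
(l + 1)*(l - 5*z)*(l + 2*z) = l^3 - 3*l^2*z + l^2 - 10*l*z^2 - 3*l*z - 10*z^2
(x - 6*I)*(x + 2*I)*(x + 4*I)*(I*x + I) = I*x^4 + I*x^3 + 28*I*x^2 - 48*x + 28*I*x - 48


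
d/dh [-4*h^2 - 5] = -8*h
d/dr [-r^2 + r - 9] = 1 - 2*r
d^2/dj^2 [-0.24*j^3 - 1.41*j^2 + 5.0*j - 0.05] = -1.44*j - 2.82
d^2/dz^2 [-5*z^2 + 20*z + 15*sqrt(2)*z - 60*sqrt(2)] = -10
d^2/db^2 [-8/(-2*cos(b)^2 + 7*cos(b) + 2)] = 8*(16*sin(b)^4 - 73*sin(b)^2 + 77*cos(b)/2 - 21*cos(3*b)/2 - 49)/(2*sin(b)^2 + 7*cos(b))^3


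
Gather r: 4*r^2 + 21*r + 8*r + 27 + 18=4*r^2 + 29*r + 45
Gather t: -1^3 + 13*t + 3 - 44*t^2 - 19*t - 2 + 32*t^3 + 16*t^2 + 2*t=32*t^3 - 28*t^2 - 4*t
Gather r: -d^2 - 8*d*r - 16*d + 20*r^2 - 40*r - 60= -d^2 - 16*d + 20*r^2 + r*(-8*d - 40) - 60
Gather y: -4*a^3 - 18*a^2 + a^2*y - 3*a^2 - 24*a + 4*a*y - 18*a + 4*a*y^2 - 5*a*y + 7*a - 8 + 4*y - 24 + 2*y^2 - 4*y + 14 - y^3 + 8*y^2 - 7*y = -4*a^3 - 21*a^2 - 35*a - y^3 + y^2*(4*a + 10) + y*(a^2 - a - 7) - 18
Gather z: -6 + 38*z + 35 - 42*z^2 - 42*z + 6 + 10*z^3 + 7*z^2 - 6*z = 10*z^3 - 35*z^2 - 10*z + 35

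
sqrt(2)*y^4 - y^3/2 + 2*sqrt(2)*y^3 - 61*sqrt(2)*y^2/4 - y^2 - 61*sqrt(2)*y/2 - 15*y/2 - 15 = (y + 2)*(y - 3*sqrt(2))*(y + 5*sqrt(2)/2)*(sqrt(2)*y + 1/2)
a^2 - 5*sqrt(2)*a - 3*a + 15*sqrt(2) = (a - 3)*(a - 5*sqrt(2))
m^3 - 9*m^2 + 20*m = m*(m - 5)*(m - 4)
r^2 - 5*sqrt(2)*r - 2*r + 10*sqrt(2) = (r - 2)*(r - 5*sqrt(2))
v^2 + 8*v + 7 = (v + 1)*(v + 7)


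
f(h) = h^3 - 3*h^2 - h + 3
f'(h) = 3*h^2 - 6*h - 1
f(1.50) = -1.88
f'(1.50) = -3.25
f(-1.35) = -3.58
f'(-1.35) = 12.57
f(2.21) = -3.07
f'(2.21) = 0.39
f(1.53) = -1.97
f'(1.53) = -3.16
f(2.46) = -2.73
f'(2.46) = 2.39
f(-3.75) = -88.17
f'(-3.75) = 63.69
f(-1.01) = -0.08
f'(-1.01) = 8.12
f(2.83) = -1.19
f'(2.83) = 6.05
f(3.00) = 0.00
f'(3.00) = 8.00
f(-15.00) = -4032.00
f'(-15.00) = 764.00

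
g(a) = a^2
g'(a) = 2*a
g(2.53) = 6.40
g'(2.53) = 5.06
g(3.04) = 9.24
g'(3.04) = 6.08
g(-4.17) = 17.39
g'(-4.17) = -8.34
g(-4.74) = 22.47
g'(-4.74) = -9.48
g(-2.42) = 5.86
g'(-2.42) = -4.84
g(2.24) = 5.02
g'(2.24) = 4.48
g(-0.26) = 0.07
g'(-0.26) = -0.52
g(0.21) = 0.04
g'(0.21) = 0.42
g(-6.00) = 36.00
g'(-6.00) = -12.00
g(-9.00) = 81.00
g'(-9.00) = -18.00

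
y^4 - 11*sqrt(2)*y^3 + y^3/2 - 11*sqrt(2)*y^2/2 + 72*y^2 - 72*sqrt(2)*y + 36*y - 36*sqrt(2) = (y + 1/2)*(y - 6*sqrt(2))*(y - 3*sqrt(2))*(y - 2*sqrt(2))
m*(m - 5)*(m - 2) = m^3 - 7*m^2 + 10*m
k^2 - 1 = (k - 1)*(k + 1)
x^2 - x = x*(x - 1)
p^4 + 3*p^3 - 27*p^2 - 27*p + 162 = (p - 3)^2*(p + 3)*(p + 6)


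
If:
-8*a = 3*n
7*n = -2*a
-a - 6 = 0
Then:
No Solution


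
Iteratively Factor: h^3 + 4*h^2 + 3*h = (h + 3)*(h^2 + h) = h*(h + 3)*(h + 1)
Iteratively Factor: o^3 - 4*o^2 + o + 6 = (o + 1)*(o^2 - 5*o + 6) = (o - 2)*(o + 1)*(o - 3)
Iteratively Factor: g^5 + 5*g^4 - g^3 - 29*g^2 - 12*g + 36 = (g + 2)*(g^4 + 3*g^3 - 7*g^2 - 15*g + 18) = (g + 2)*(g + 3)*(g^3 - 7*g + 6) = (g - 1)*(g + 2)*(g + 3)*(g^2 + g - 6) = (g - 1)*(g + 2)*(g + 3)^2*(g - 2)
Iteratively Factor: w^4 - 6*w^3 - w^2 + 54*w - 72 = (w - 2)*(w^3 - 4*w^2 - 9*w + 36) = (w - 4)*(w - 2)*(w^2 - 9) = (w - 4)*(w - 3)*(w - 2)*(w + 3)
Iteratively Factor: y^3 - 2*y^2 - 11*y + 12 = (y - 4)*(y^2 + 2*y - 3) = (y - 4)*(y + 3)*(y - 1)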